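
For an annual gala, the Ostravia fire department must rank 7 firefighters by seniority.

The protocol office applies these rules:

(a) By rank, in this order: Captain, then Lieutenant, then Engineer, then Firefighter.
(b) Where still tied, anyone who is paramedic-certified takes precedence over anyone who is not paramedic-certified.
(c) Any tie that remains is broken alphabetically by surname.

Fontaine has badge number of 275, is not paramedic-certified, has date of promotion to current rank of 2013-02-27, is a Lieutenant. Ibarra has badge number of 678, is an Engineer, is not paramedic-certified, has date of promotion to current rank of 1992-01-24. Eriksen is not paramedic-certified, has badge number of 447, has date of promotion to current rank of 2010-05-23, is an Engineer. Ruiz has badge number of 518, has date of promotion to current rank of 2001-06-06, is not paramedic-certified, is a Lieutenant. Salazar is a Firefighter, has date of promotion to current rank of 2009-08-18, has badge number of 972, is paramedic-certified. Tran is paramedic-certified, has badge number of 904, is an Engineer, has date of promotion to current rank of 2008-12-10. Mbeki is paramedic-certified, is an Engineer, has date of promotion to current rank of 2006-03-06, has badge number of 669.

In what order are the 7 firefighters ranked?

By rank: Fontaine and Ruiz (Lieutenant); then Mbeki, Tran, Eriksen and Ibarra (Engineer); then Salazar (Firefighter).
Fontaine and Ruiz are each not paramedic-certified, so the next rule applies.
Among Fontaine and Ruiz, alphabetically by surname: Fontaine before Ruiz.
Among Mbeki, Tran, Eriksen and Ibarra, paramedic-certified before not paramedic-certified: Mbeki and Tran (paramedic-certified) before Eriksen and Ibarra (not paramedic-certified).
Among Mbeki and Tran, alphabetically by surname: Mbeki before Tran.
Among Eriksen and Ibarra, alphabetically by surname: Eriksen before Ibarra.
Full order: Fontaine, Ruiz, Mbeki, Tran, Eriksen, Ibarra, Salazar.

Fontaine, Ruiz, Mbeki, Tran, Eriksen, Ibarra, Salazar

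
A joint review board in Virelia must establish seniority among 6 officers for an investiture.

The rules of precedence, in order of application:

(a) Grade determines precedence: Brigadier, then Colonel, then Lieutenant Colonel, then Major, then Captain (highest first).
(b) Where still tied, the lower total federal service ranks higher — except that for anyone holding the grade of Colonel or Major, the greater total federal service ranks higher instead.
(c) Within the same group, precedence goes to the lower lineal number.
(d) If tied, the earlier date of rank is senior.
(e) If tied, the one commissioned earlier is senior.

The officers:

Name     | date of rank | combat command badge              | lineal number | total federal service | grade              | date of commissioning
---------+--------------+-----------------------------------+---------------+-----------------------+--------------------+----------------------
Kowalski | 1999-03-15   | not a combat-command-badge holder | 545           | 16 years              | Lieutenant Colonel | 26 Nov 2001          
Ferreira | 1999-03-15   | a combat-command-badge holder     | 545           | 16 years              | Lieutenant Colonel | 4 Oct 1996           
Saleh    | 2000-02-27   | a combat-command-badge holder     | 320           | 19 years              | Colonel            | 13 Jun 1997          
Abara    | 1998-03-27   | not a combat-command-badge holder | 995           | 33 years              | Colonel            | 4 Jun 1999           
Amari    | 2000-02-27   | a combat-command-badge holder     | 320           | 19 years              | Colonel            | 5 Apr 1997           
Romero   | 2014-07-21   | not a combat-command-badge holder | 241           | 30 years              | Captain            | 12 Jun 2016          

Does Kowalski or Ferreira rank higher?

By grade: Abara, Amari and Saleh (Colonel); then Ferreira and Kowalski (Lieutenant Colonel); then Romero (Captain).
Among Abara, Amari and Saleh, by total federal service (higher first) (reversed rule for this group): Abara (33 years) before Amari and Saleh (19 years).
Amari and Saleh both have lineal number 320, so the next rule applies.
Amari and Saleh both have date of rank 2000-02-27, so the next rule applies.
Among Amari and Saleh, by date of commissioning (earlier first): Amari (5 Apr 1997) before Saleh (13 Jun 1997).
Ferreira and Kowalski both have total federal service 16 years, so the next rule applies.
Ferreira and Kowalski both have lineal number 545, so the next rule applies.
Ferreira and Kowalski both have date of rank 1999-03-15, so the next rule applies.
Among Ferreira and Kowalski, by date of commissioning (earlier first): Ferreira (4 Oct 1996) before Kowalski (26 Nov 2001).
So Ferreira takes precedence.

Ferreira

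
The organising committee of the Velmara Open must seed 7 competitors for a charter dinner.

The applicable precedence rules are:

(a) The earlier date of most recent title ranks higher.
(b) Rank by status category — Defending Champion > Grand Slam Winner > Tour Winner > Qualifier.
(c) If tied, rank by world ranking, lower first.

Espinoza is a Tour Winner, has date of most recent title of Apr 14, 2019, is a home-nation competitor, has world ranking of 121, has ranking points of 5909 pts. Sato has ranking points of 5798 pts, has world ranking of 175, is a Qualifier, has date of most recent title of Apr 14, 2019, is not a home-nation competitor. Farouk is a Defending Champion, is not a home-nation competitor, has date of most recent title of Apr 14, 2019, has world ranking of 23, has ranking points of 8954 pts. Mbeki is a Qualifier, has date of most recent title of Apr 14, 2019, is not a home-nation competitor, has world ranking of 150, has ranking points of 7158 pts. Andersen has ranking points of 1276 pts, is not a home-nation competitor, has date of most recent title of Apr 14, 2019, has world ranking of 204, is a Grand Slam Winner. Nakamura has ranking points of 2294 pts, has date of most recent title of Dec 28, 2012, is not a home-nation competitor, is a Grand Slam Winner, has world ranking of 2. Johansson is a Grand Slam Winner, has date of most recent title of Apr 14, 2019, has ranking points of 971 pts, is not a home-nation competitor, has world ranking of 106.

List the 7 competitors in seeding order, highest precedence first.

By date of most recent title (earlier first): Nakamura (Dec 28, 2012); then Farouk, Johansson, Andersen, Espinoza, Mbeki and Sato (each Apr 14, 2019).
Among Farouk, Johansson, Andersen, Espinoza, Mbeki and Sato, by status category: Farouk (Defending Champion) before Johansson and Andersen (Grand Slam Winner) before Espinoza (Tour Winner) before Mbeki and Sato (Qualifier).
Among Johansson and Andersen, by world ranking (lower first): Johansson (106) before Andersen (204).
Among Mbeki and Sato, by world ranking (lower first): Mbeki (150) before Sato (175).
Full order: Nakamura, Farouk, Johansson, Andersen, Espinoza, Mbeki, Sato.

Nakamura, Farouk, Johansson, Andersen, Espinoza, Mbeki, Sato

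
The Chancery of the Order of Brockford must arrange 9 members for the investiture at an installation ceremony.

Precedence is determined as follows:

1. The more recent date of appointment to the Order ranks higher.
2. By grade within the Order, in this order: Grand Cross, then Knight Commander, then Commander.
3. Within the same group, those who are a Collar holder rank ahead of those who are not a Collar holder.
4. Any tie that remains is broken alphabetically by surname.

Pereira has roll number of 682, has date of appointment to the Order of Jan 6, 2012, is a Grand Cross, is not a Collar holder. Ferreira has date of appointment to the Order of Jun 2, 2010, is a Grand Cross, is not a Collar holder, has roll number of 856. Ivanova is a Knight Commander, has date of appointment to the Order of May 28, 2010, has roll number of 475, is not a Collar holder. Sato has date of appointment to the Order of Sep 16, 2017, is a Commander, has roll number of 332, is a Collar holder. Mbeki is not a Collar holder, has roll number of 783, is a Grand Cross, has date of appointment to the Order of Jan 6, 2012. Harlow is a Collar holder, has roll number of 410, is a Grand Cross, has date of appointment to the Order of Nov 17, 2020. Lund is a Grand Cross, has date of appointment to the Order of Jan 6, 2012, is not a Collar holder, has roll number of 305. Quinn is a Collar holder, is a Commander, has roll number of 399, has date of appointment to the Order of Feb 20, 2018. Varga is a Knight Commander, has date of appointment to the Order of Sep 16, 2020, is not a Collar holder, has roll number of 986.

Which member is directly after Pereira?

By date of appointment to the Order (later first): Harlow (Nov 17, 2020); then Varga (Sep 16, 2020); then Quinn (Feb 20, 2018); then Sato (Sep 16, 2017); then Lund, Mbeki and Pereira (each Jan 6, 2012); then Ferreira (Jun 2, 2010); then Ivanova (May 28, 2010).
Lund, Mbeki and Pereira are each Grand Cross, so the next rule applies.
Lund, Mbeki and Pereira are each not a Collar holder, so the next rule applies.
Among Lund, Mbeki and Pereira, alphabetically by surname: Lund before Mbeki before Pereira.
Order: Harlow, Varga, Quinn, Sato, Lund, Mbeki, Pereira, Ferreira, Ivanova.

Ferreira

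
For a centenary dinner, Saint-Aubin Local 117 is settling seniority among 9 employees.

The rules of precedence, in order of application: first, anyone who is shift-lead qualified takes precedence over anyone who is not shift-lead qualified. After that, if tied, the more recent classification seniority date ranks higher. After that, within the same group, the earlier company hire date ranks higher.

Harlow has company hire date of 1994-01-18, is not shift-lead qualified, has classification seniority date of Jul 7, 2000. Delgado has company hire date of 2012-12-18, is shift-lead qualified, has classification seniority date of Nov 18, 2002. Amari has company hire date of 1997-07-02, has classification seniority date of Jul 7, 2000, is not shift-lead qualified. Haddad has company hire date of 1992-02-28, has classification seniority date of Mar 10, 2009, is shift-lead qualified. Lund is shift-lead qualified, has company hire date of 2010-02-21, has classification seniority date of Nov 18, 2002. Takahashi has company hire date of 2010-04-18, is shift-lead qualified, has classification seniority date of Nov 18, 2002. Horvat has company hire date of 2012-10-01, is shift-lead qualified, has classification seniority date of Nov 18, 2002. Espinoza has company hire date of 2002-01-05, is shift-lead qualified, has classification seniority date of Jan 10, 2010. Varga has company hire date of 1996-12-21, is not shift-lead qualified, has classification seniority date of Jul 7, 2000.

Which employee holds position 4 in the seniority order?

By the first rule: Espinoza, Haddad, Lund, Takahashi, Horvat and Delgado (each shift-lead qualified); then Harlow, Varga and Amari (each not shift-lead qualified).
Among Espinoza, Haddad, Lund, Takahashi, Horvat and Delgado, by classification seniority date (later first): Espinoza (Jan 10, 2010) before Haddad (Mar 10, 2009) before Lund, Takahashi, Horvat and Delgado (Nov 18, 2002).
Among Lund, Takahashi, Horvat and Delgado, by company hire date (earlier first): Lund (2010-02-21) before Takahashi (2010-04-18) before Horvat (2012-10-01) before Delgado (2012-12-18).
Harlow, Varga and Amari all have classification seniority date Jul 7, 2000, so the next rule applies.
Among Harlow, Varga and Amari, by company hire date (earlier first): Harlow (1994-01-18) before Varga (1996-12-21) before Amari (1997-07-02).
Order: Espinoza, Haddad, Lund, Takahashi, Horvat, Delgado, Harlow, Varga, Amari.

Takahashi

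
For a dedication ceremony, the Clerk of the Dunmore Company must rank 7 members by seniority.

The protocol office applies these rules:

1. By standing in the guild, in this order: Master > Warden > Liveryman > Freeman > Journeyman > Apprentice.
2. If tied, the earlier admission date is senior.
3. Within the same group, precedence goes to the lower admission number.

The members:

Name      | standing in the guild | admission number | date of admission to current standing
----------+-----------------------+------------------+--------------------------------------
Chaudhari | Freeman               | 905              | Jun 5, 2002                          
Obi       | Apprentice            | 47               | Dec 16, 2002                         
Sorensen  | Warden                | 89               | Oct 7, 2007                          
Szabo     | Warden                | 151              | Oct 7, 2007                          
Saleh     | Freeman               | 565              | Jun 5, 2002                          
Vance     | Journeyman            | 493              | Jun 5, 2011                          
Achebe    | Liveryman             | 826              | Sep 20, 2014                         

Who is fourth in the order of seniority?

By standing in the guild: Sorensen and Szabo (Warden); then Achebe (Liveryman); then Saleh and Chaudhari (Freeman); then Vance (Journeyman); then Obi (Apprentice).
Sorensen and Szabo both have date of admission to current standing Oct 7, 2007, so the next rule applies.
Among Sorensen and Szabo, by admission number (lower first): Sorensen (89) before Szabo (151).
Saleh and Chaudhari both have date of admission to current standing Jun 5, 2002, so the next rule applies.
Among Saleh and Chaudhari, by admission number (lower first): Saleh (565) before Chaudhari (905).
Order: Sorensen, Szabo, Achebe, Saleh, Chaudhari, Vance, Obi.

Saleh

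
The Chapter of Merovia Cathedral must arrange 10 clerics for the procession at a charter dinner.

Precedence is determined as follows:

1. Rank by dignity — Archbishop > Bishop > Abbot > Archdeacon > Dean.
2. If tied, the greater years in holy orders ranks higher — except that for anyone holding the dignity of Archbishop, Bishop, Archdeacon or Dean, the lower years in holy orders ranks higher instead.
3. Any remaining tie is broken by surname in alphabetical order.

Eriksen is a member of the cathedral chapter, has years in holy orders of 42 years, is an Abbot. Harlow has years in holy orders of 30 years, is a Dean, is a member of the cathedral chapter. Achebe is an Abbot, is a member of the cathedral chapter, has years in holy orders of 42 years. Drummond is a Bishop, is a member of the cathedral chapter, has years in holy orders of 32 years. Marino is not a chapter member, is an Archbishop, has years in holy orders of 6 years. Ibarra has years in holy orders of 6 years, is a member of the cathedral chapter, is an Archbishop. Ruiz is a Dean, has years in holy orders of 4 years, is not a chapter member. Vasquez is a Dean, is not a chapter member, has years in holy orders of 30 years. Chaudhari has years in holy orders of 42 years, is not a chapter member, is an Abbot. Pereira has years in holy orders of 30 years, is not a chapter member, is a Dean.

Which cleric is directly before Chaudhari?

By dignity: Ibarra and Marino (Archbishop); then Drummond (Bishop); then Achebe, Chaudhari and Eriksen (Abbot); then Ruiz, Harlow, Pereira and Vasquez (Dean).
Ibarra and Marino both have years in holy orders 6 years, so the next rule applies.
Among Ibarra and Marino, alphabetically by surname: Ibarra before Marino.
Achebe, Chaudhari and Eriksen all have years in holy orders 42 years, so the next rule applies.
Among Achebe, Chaudhari and Eriksen, alphabetically by surname: Achebe before Chaudhari before Eriksen.
Among Ruiz, Harlow, Pereira and Vasquez, by years in holy orders (lower first) (reversed rule for this group): Ruiz (4 years) before Harlow, Pereira and Vasquez (30 years).
Among Harlow, Pereira and Vasquez, alphabetically by surname: Harlow before Pereira before Vasquez.
Order: Ibarra, Marino, Drummond, Achebe, Chaudhari, Eriksen, Ruiz, Harlow, Pereira, Vasquez.

Achebe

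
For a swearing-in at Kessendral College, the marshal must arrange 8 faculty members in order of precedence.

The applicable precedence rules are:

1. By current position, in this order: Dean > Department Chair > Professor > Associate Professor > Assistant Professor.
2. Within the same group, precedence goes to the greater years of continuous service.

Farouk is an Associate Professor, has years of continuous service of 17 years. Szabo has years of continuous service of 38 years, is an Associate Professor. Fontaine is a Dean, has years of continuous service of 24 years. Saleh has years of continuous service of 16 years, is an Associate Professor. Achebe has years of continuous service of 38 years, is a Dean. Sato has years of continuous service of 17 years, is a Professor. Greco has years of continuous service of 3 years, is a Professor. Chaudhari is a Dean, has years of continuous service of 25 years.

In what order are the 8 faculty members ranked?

Achebe, Chaudhari, Fontaine, Sato, Greco, Szabo, Farouk, Saleh

By current position: Achebe, Chaudhari and Fontaine (Dean); then Sato and Greco (Professor); then Szabo, Farouk and Saleh (Associate Professor).
Among Achebe, Chaudhari and Fontaine, by years of continuous service (higher first): Achebe (38 years) before Chaudhari (25 years) before Fontaine (24 years).
Among Sato and Greco, by years of continuous service (higher first): Sato (17 years) before Greco (3 years).
Among Szabo, Farouk and Saleh, by years of continuous service (higher first): Szabo (38 years) before Farouk (17 years) before Saleh (16 years).
Full order: Achebe, Chaudhari, Fontaine, Sato, Greco, Szabo, Farouk, Saleh.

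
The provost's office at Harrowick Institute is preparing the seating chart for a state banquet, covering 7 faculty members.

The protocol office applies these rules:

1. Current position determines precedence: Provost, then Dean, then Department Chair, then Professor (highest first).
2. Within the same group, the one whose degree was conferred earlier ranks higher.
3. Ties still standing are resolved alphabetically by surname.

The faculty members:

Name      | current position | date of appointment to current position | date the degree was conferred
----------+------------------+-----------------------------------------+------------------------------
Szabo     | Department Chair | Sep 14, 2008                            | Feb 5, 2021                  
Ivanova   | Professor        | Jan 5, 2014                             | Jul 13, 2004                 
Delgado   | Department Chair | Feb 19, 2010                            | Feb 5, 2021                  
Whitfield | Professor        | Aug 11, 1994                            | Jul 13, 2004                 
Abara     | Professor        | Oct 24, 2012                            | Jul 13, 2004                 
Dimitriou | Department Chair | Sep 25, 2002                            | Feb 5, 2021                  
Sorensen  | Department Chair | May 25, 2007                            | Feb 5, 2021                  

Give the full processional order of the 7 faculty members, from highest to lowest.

By current position: Delgado, Dimitriou, Sorensen and Szabo (Department Chair); then Abara, Ivanova and Whitfield (Professor).
Delgado, Dimitriou, Sorensen and Szabo all have date the degree was conferred Feb 5, 2021, so the next rule applies.
Among Delgado, Dimitriou, Sorensen and Szabo, alphabetically by surname: Delgado before Dimitriou before Sorensen before Szabo.
Abara, Ivanova and Whitfield all have date the degree was conferred Jul 13, 2004, so the next rule applies.
Among Abara, Ivanova and Whitfield, alphabetically by surname: Abara before Ivanova before Whitfield.
Full order: Delgado, Dimitriou, Sorensen, Szabo, Abara, Ivanova, Whitfield.

Delgado, Dimitriou, Sorensen, Szabo, Abara, Ivanova, Whitfield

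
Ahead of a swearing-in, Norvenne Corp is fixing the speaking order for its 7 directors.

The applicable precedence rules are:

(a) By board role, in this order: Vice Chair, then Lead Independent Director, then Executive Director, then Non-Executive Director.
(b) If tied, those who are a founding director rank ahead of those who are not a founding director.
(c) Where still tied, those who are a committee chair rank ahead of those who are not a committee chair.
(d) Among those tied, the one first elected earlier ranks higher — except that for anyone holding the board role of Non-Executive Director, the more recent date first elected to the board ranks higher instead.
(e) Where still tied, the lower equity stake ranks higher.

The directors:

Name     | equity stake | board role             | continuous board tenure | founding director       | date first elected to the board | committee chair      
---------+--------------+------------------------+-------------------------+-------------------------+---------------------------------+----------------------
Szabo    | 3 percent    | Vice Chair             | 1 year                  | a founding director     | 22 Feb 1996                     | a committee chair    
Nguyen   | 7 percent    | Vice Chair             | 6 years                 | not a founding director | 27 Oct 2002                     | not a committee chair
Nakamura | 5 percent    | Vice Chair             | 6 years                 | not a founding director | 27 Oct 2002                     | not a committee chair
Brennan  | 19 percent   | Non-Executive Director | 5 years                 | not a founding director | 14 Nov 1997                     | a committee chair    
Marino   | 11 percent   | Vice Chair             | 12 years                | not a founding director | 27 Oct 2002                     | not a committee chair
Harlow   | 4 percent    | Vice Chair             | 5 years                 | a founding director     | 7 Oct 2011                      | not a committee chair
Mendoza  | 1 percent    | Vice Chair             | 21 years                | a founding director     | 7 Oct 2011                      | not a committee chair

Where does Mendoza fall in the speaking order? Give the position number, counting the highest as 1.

2

By board role: Szabo, Mendoza, Harlow, Nakamura, Nguyen and Marino (Vice Chair); then Brennan (Non-Executive Director).
Among Szabo, Mendoza, Harlow, Nakamura, Nguyen and Marino, a founding director before not a founding director: Szabo, Mendoza and Harlow (a founding director) before Nakamura, Nguyen and Marino (not a founding director).
Among Szabo, Mendoza and Harlow, a committee chair before not a committee chair: Szabo (a committee chair) before Mendoza and Harlow (not a committee chair).
Mendoza and Harlow both have date first elected to the board 7 Oct 2011, so the next rule applies.
Among Mendoza and Harlow, by equity stake (lower first): Mendoza (1 percent) before Harlow (4 percent).
Nakamura, Nguyen and Marino are each not a committee chair, so the next rule applies.
Nakamura, Nguyen and Marino all have date first elected to the board 27 Oct 2002, so the next rule applies.
Among Nakamura, Nguyen and Marino, by equity stake (lower first): Nakamura (5 percent) before Nguyen (7 percent) before Marino (11 percent).
Order: Szabo, Mendoza, Harlow, Nakamura, Nguyen, Marino, Brennan. So position 2.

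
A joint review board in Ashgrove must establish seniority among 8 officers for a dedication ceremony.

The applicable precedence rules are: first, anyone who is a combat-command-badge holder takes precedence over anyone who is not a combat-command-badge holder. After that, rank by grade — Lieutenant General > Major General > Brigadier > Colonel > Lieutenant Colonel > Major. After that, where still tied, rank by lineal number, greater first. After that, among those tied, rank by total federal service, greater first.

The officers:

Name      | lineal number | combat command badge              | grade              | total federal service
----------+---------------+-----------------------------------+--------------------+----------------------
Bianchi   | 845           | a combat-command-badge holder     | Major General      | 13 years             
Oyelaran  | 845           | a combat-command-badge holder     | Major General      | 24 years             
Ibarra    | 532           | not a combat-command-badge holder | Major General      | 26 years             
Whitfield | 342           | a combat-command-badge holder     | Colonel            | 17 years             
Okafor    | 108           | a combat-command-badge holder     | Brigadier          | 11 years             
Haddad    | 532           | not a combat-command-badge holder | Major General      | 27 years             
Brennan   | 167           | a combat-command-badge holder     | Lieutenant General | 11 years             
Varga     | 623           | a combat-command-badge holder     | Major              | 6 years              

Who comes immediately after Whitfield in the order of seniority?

Varga

By the first rule: Brennan, Oyelaran, Bianchi, Okafor, Whitfield and Varga (each a combat-command-badge holder); then Haddad and Ibarra (both not a combat-command-badge holder).
Among Brennan, Oyelaran, Bianchi, Okafor, Whitfield and Varga, by grade: Brennan (Lieutenant General) before Oyelaran and Bianchi (Major General) before Okafor (Brigadier) before Whitfield (Colonel) before Varga (Major).
Oyelaran and Bianchi both have lineal number 845, so the next rule applies.
Among Oyelaran and Bianchi, by total federal service (higher first): Oyelaran (24 years) before Bianchi (13 years).
Haddad and Ibarra are each Major General, so the next rule applies.
Haddad and Ibarra both have lineal number 532, so the next rule applies.
Among Haddad and Ibarra, by total federal service (higher first): Haddad (27 years) before Ibarra (26 years).
Order: Brennan, Oyelaran, Bianchi, Okafor, Whitfield, Varga, Haddad, Ibarra.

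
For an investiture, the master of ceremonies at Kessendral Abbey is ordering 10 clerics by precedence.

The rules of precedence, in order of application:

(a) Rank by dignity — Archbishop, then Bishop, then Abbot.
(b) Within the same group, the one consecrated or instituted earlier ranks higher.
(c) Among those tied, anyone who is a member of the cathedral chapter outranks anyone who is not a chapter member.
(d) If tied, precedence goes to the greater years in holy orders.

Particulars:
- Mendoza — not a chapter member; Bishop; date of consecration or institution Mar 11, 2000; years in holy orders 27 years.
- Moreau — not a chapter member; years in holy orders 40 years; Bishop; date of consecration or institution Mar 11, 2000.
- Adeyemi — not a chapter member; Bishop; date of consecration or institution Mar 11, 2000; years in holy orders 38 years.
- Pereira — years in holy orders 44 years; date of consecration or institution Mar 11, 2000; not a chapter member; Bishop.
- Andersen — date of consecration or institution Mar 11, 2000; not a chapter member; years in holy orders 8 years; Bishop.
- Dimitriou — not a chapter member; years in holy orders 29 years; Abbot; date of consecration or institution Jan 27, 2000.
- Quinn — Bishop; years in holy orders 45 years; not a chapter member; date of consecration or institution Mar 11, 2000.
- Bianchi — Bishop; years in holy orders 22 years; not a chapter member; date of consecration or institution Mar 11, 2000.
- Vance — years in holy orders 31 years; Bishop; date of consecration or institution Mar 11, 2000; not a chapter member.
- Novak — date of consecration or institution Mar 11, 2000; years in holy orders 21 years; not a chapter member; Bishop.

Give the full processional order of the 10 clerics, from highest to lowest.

Quinn, Pereira, Moreau, Adeyemi, Vance, Mendoza, Bianchi, Novak, Andersen, Dimitriou

By dignity: Quinn, Pereira, Moreau, Adeyemi, Vance, Mendoza, Bianchi, Novak and Andersen (Bishop); then Dimitriou (Abbot).
Quinn, Pereira, Moreau, Adeyemi, Vance, Mendoza, Bianchi, Novak and Andersen all have date of consecration or institution Mar 11, 2000, so the next rule applies.
Quinn, Pereira, Moreau, Adeyemi, Vance, Mendoza, Bianchi, Novak and Andersen are each not a chapter member, so the next rule applies.
Among Quinn, Pereira, Moreau, Adeyemi, Vance, Mendoza, Bianchi, Novak and Andersen, by years in holy orders (higher first): Quinn (45 years) before Pereira (44 years) before Moreau (40 years) before Adeyemi (38 years) before Vance (31 years) before Mendoza (27 years) before Bianchi (22 years) before Novak (21 years) before Andersen (8 years).
Full order: Quinn, Pereira, Moreau, Adeyemi, Vance, Mendoza, Bianchi, Novak, Andersen, Dimitriou.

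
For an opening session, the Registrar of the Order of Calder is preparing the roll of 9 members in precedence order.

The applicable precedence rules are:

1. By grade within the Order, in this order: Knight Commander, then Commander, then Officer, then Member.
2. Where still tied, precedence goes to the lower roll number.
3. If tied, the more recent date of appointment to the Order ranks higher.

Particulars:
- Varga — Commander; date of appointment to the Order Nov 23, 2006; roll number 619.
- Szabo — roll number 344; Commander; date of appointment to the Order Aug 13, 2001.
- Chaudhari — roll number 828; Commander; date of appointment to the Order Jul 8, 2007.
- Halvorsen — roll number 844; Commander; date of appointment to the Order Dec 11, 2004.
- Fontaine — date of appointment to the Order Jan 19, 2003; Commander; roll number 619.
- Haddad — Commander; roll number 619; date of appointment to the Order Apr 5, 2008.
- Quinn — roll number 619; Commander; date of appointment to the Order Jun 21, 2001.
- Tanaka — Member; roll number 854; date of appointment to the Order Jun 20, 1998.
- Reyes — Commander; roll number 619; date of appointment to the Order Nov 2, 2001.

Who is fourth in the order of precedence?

Fontaine

By grade within the Order: Szabo, Haddad, Varga, Fontaine, Reyes, Quinn, Chaudhari and Halvorsen (Commander); then Tanaka (Member).
Among Szabo, Haddad, Varga, Fontaine, Reyes, Quinn, Chaudhari and Halvorsen, by roll number (lower first): Szabo (344) before Haddad, Varga, Fontaine, Reyes and Quinn (619) before Chaudhari (828) before Halvorsen (844).
Among Haddad, Varga, Fontaine, Reyes and Quinn, by date of appointment to the Order (later first): Haddad (Apr 5, 2008) before Varga (Nov 23, 2006) before Fontaine (Jan 19, 2003) before Reyes (Nov 2, 2001) before Quinn (Jun 21, 2001).
Order: Szabo, Haddad, Varga, Fontaine, Reyes, Quinn, Chaudhari, Halvorsen, Tanaka.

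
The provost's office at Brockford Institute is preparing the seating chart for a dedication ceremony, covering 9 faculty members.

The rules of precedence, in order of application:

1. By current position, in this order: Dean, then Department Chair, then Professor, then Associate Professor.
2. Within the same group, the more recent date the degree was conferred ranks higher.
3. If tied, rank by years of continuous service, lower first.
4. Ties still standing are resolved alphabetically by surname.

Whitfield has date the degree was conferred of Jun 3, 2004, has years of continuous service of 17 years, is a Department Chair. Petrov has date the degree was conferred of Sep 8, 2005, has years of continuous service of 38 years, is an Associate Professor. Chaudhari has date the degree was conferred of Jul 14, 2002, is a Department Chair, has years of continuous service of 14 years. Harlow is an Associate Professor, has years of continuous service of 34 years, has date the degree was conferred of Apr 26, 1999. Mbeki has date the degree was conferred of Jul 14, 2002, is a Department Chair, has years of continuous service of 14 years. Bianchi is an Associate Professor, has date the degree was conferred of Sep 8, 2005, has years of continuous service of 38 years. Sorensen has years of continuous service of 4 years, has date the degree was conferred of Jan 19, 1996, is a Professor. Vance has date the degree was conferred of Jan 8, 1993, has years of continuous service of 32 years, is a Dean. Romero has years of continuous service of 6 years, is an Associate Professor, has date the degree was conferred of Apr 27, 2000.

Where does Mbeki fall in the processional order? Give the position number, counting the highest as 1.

4

By current position: Vance (Dean); then Whitfield, Chaudhari and Mbeki (Department Chair); then Sorensen (Professor); then Bianchi, Petrov, Romero and Harlow (Associate Professor).
Among Whitfield, Chaudhari and Mbeki, by date the degree was conferred (later first): Whitfield (Jun 3, 2004) before Chaudhari and Mbeki (Jul 14, 2002).
Chaudhari and Mbeki both have years of continuous service 14 years, so the next rule applies.
Among Chaudhari and Mbeki, alphabetically by surname: Chaudhari before Mbeki.
Among Bianchi, Petrov, Romero and Harlow, by date the degree was conferred (later first): Bianchi and Petrov (Sep 8, 2005) before Romero (Apr 27, 2000) before Harlow (Apr 26, 1999).
Bianchi and Petrov both have years of continuous service 38 years, so the next rule applies.
Among Bianchi and Petrov, alphabetically by surname: Bianchi before Petrov.
Order: Vance, Whitfield, Chaudhari, Mbeki, Sorensen, Bianchi, Petrov, Romero, Harlow. So position 4.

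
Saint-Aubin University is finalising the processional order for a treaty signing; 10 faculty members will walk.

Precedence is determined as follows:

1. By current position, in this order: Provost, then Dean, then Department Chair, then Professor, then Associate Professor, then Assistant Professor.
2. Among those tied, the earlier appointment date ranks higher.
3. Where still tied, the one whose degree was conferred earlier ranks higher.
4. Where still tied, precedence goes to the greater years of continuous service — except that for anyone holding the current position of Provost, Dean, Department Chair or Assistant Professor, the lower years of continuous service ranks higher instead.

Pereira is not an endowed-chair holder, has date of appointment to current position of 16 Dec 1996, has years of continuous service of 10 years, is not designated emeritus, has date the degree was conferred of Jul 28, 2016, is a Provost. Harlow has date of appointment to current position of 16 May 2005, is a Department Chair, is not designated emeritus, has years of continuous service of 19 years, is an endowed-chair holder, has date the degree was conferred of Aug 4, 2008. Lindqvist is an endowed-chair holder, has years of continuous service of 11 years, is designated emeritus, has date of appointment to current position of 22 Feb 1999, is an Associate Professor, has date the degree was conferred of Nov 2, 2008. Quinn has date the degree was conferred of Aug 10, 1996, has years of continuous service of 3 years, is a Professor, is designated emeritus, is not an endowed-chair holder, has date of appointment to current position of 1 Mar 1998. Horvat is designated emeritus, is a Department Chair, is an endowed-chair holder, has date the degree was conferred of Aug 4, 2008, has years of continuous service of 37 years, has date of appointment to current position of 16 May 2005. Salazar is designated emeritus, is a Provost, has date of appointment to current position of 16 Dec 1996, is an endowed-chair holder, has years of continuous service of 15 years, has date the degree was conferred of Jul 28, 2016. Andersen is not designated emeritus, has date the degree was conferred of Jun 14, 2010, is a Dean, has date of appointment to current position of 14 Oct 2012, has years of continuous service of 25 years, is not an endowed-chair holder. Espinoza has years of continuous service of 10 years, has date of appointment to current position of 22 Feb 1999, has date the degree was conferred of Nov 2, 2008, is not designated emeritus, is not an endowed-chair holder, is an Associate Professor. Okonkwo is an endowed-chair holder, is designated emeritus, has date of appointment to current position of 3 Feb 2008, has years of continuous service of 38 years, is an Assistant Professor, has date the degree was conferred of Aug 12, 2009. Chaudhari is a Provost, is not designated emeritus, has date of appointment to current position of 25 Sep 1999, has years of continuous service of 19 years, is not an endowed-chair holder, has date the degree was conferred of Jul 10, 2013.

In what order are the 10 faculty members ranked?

By current position: Pereira, Salazar and Chaudhari (Provost); then Andersen (Dean); then Harlow and Horvat (Department Chair); then Quinn (Professor); then Lindqvist and Espinoza (Associate Professor); then Okonkwo (Assistant Professor).
Among Pereira, Salazar and Chaudhari, by date of appointment to current position (earlier first): Pereira and Salazar (16 Dec 1996) before Chaudhari (25 Sep 1999).
Pereira and Salazar both have date the degree was conferred Jul 28, 2016, so the next rule applies.
Among Pereira and Salazar, by years of continuous service (lower first) (reversed rule for this group): Pereira (10 years) before Salazar (15 years).
Harlow and Horvat both have date of appointment to current position 16 May 2005, so the next rule applies.
Harlow and Horvat both have date the degree was conferred Aug 4, 2008, so the next rule applies.
Among Harlow and Horvat, by years of continuous service (lower first) (reversed rule for this group): Harlow (19 years) before Horvat (37 years).
Lindqvist and Espinoza both have date of appointment to current position 22 Feb 1999, so the next rule applies.
Lindqvist and Espinoza both have date the degree was conferred Nov 2, 2008, so the next rule applies.
Among Lindqvist and Espinoza, by years of continuous service (higher first): Lindqvist (11 years) before Espinoza (10 years).
Full order: Pereira, Salazar, Chaudhari, Andersen, Harlow, Horvat, Quinn, Lindqvist, Espinoza, Okonkwo.

Pereira, Salazar, Chaudhari, Andersen, Harlow, Horvat, Quinn, Lindqvist, Espinoza, Okonkwo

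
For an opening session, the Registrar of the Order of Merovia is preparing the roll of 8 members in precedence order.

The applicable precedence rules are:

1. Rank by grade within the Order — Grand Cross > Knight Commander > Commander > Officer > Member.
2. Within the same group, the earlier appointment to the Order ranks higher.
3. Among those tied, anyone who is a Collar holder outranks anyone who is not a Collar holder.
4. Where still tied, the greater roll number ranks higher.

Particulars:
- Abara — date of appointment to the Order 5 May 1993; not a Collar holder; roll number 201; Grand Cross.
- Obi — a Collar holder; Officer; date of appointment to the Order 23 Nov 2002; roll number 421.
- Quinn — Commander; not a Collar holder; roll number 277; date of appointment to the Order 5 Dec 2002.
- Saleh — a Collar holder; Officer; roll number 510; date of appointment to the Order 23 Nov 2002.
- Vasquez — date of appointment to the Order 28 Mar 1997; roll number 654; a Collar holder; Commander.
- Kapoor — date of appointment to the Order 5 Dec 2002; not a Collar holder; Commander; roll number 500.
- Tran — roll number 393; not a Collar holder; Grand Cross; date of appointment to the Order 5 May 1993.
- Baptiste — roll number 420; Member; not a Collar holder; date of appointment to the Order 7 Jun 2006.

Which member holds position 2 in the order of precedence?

By grade within the Order: Tran and Abara (Grand Cross); then Vasquez, Kapoor and Quinn (Commander); then Saleh and Obi (Officer); then Baptiste (Member).
Tran and Abara both have date of appointment to the Order 5 May 1993, so the next rule applies.
Tran and Abara are each not a Collar holder, so the next rule applies.
Among Tran and Abara, by roll number (higher first): Tran (393) before Abara (201).
Among Vasquez, Kapoor and Quinn, by date of appointment to the Order (earlier first): Vasquez (28 Mar 1997) before Kapoor and Quinn (5 Dec 2002).
Kapoor and Quinn are each not a Collar holder, so the next rule applies.
Among Kapoor and Quinn, by roll number (higher first): Kapoor (500) before Quinn (277).
Saleh and Obi both have date of appointment to the Order 23 Nov 2002, so the next rule applies.
Saleh and Obi are each a Collar holder, so the next rule applies.
Among Saleh and Obi, by roll number (higher first): Saleh (510) before Obi (421).
Order: Tran, Abara, Vasquez, Kapoor, Quinn, Saleh, Obi, Baptiste.

Abara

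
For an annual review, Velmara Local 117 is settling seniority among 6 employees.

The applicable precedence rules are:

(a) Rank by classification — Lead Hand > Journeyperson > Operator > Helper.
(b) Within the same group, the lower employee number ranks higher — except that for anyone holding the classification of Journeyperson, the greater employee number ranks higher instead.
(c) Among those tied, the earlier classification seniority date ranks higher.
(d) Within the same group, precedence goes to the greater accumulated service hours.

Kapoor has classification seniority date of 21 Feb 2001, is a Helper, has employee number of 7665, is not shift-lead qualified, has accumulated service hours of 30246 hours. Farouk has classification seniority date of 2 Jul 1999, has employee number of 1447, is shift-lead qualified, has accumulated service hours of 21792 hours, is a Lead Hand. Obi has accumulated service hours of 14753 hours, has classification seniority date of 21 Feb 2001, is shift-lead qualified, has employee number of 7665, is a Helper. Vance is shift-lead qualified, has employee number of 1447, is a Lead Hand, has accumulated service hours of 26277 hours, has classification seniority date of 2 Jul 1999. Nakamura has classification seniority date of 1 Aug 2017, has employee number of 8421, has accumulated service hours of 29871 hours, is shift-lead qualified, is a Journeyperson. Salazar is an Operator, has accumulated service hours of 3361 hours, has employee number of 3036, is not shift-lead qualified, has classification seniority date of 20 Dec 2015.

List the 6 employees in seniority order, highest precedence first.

Vance, Farouk, Nakamura, Salazar, Kapoor, Obi

By classification: Vance and Farouk (Lead Hand); then Nakamura (Journeyperson); then Salazar (Operator); then Kapoor and Obi (Helper).
Vance and Farouk both have employee number 1447, so the next rule applies.
Vance and Farouk both have classification seniority date 2 Jul 1999, so the next rule applies.
Among Vance and Farouk, by accumulated service hours (higher first): Vance (26277 hours) before Farouk (21792 hours).
Kapoor and Obi both have employee number 7665, so the next rule applies.
Kapoor and Obi both have classification seniority date 21 Feb 2001, so the next rule applies.
Among Kapoor and Obi, by accumulated service hours (higher first): Kapoor (30246 hours) before Obi (14753 hours).
Full order: Vance, Farouk, Nakamura, Salazar, Kapoor, Obi.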